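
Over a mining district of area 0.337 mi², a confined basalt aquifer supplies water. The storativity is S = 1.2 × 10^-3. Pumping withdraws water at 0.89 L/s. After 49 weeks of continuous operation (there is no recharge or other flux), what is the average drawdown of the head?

A = 0.337 mi² = 8.728 × 10^5 m²
Q = 0.89 L/s = 76.9 m³/d
t = 49 weeks = 343 d
ΔV = Q × t = 76.9 m³/d × 343 d = 26380 m³
Δh = ΔV / (S × A) = 26380 / (0.0012 × 8.728 × 10^5) = 25.18 m

Δh ≈ 25.2 m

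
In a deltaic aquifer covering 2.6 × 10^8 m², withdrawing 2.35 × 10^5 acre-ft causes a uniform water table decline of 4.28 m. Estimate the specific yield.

Sy ≈ 0.26

ΔV = 2.35 × 10^5 acre-ft = 2.899 × 10^8 m³
Sy = ΔV / (A × Δh) = 2.899 × 10^8 m³ / (2.6 × 10^8 m² × 4.28 m) = 0.2605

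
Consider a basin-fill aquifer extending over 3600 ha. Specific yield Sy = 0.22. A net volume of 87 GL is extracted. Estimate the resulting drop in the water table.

A = 3600 ha = 3.6 × 10^7 m²
ΔV = 87 GL = 8.7 × 10^7 m³
Δh = ΔV / (Sy × A) = 8.7 × 10^7 m³ / (0.22 × 3.6 × 10^7 m²) = 10.98 m

Δh ≈ 11 m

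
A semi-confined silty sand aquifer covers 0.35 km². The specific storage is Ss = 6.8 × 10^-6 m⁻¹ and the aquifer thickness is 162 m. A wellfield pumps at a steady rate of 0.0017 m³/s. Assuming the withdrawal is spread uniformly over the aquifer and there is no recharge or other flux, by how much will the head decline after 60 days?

S = Ss × b = 6.8 × 10^-6 m⁻¹ × 162 m = 1.102 × 10^-3
A = 0.35 km² = 3.5 × 10^5 m²
Q = 0.0017 m³/s = 146.9 m³/d
ΔV = Q × t = 146.9 m³/d × 60 d = 8813 m³
Δh = ΔV / (S × A) = 8813 / (0.001102 × 3.5 × 10^5) = 22.86 m

Δh ≈ 22.9 m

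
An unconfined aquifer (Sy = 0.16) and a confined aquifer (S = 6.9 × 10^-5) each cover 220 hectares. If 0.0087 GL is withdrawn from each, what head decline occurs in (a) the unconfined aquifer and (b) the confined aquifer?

Δh_u ≈ 0.0247 m; Δh_c ≈ 57.3 m

A = 220 hectares = 2.2 × 10^6 m²
ΔV = 0.0087 GL = 8700 m³
Unconfined: Δh_u = ΔV/(Sy·A) = 8700/(0.16 × 2.2 × 10^6) = 0.02472 m
Confined: Δh_c = ΔV/(S·A) = 8700/(6.9 × 10^-5 × 2.2 × 10^6) = 57.31 m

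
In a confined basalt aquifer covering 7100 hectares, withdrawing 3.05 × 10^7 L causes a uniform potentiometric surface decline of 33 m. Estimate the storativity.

A = 7100 hectares = 7.1 × 10^7 m²
ΔV = 3.05 × 10^7 L = 30500 m³
S = ΔV / (A × Δh) = 30500 m³ / (7.1 × 10^7 m² × 33 m) = 1.302 × 10^-5

S ≈ 1.3 × 10^-5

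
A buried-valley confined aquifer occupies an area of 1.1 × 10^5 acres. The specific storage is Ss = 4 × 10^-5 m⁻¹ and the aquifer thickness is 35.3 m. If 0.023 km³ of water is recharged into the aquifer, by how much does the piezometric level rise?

Δh ≈ 36.6 m

S = Ss × b = 4 × 10^-5 m⁻¹ × 35.3 m = 1.412 × 10^-3
A = 1.1 × 10^5 acres = 4.452 × 10^8 m²
ΔV = 0.023 km³ = 2.3 × 10^7 m³
Δh = ΔV / (S × A) = 2.3 × 10^7 m³ / (0.001412 × 4.452 × 10^8 m²) = 36.59 m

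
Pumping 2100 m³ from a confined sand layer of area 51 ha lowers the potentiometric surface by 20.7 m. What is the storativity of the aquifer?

S ≈ 2 × 10^-4

A = 51 ha = 5.1 × 10^5 m²
S = ΔV / (A × Δh) = 2100 m³ / (5.1 × 10^5 m² × 20.7 m) = 1.989 × 10^-4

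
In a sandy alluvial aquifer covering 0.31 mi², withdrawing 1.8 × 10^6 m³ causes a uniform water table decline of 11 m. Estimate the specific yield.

Sy ≈ 0.2

A = 0.31 mi² = 8.029 × 10^5 m²
Sy = ΔV / (A × Δh) = 1.8 × 10^6 m³ / (8.029 × 10^5 m² × 11 m) = 0.2038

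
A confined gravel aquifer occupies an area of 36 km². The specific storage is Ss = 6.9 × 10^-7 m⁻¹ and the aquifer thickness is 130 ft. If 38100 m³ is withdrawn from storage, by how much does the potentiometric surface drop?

b = 130 ft = 39.62 m
S = Ss × b = 6.9 × 10^-7 m⁻¹ × 39.62 m = 2.734 × 10^-5
A = 36 km² = 3.6 × 10^7 m²
Δh = ΔV / (S × A) = 38100 m³ / (2.734 × 10^-5 × 3.6 × 10^7 m²) = 38.71 m

Δh ≈ 38.7 m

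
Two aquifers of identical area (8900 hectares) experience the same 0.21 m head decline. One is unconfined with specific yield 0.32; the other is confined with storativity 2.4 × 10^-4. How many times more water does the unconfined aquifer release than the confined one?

A = 8900 hectares = 8.9 × 10^7 m²
Unconfined: ΔV_u = Sy × A × Δh = 0.32 × 8.9 × 10^7 × 0.21 = 5.981 × 10^6 m³
Confined: ΔV_c = S × A × Δh = 2.4 × 10^-4 × 8.9 × 10^7 × 0.21 = 4486 m³
Ratio = ΔV_u / ΔV_c = Sy / S = 0.32 / 2.4 × 10^-4 = 1333

ΔV_u / ΔV_c ≈ 1330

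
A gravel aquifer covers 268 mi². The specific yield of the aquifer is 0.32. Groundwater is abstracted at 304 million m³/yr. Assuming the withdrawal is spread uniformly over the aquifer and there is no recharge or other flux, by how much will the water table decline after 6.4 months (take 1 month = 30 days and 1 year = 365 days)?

A = 268 mi² = 6.941 × 10^8 m²
Q = 304 million m³/yr = 8.329 × 10^5 m³/d
t = 6.4 months = 192 d
ΔV = Q × t = 8.329 × 10^5 m³/d × 192 d = 1.599 × 10^8 m³
Δh = ΔV / (Sy × A) = 1.599 × 10^8 / (0.32 × 6.941 × 10^8) = 0.7199 m

Δh ≈ 0.72 m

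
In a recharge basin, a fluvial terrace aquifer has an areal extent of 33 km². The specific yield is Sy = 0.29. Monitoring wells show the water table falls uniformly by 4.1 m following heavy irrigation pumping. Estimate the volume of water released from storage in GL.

A = 33 km² = 3.3 × 10^7 m²
ΔV = Sy × A × Δh = 0.29 × 3.3 × 10^7 m² × 4.1 m = 3.924 × 10^7 m³
ΔV = 3.924 × 10^7 m³ = 39.24 GL

ΔV ≈ 39.2 GL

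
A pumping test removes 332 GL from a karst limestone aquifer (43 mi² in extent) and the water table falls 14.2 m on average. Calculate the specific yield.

A = 43 mi² = 1.114 × 10^8 m²
ΔV = 332 GL = 3.32 × 10^8 m³
Sy = ΔV / (A × Δh) = 3.32 × 10^8 m³ / (1.114 × 10^8 m² × 14.2 m) = 0.2099

Sy ≈ 0.21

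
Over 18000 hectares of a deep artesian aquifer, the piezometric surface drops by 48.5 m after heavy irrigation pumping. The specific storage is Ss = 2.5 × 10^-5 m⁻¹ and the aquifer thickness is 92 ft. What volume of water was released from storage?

ΔV ≈ 6.12 × 10^6 m³

b = 92 ft = 28.04 m
S = Ss × b = 2.5 × 10^-5 m⁻¹ × 28.04 m = 7.01 × 10^-4
A = 18000 hectares = 1.8 × 10^8 m²
ΔV = S × A × Δh = 7.01 × 10^-4 × 1.8 × 10^8 m² × 48.5 m = 6.12 × 10^6 m³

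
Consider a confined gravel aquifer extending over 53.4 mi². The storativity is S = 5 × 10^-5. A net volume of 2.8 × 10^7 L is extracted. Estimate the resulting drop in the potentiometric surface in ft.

A = 53.4 mi² = 1.383 × 10^8 m²
ΔV = 2.8 × 10^7 L = 28000 m³
Δh = ΔV / (S × A) = 28000 m³ / (5 × 10^-5 × 1.383 × 10^8 m²) = 4.049 m
Δh = 4.049 m = 13.28 ft

Δh ≈ 13.3 ft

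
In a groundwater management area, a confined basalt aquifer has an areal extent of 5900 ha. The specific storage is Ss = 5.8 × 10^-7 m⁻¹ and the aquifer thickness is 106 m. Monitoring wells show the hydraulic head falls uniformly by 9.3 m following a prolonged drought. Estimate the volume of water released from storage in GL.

S = Ss × b = 5.8 × 10^-7 m⁻¹ × 106 m = 6.148 × 10^-5
A = 5900 ha = 5.9 × 10^7 m²
ΔV = S × A × Δh = 6.148 × 10^-5 × 5.9 × 10^7 m² × 9.3 m = 33730 m³
ΔV = 33730 m³ = 0.03373 GL

ΔV ≈ 0.0337 GL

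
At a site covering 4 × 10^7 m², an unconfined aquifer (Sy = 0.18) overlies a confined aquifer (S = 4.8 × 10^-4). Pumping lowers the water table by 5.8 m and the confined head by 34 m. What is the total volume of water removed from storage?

ΔV ≈ 4.24 × 10^7 m³

Unconfined: ΔV_u = Sy × A × Δh_u = 0.18 × 4 × 10^7 × 5.8 = 4.176 × 10^7 m³
Confined: ΔV_c = S × A × Δh_c = 4.8 × 10^-4 × 4 × 10^7 × 34 = 6.528 × 10^5 m³
Total ΔV = 4.176 × 10^7 + 6.528 × 10^5 = 4.241 × 10^7 m³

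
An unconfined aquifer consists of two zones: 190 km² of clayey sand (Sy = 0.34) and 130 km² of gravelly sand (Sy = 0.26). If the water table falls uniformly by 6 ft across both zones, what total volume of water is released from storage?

A₁ = 190 km² = 1.9 × 10^8 m²; A₂ = 130 km² = 1.3 × 10^8 m²
Δh = 6 ft = 1.829 m
ΔV₁ = 0.34 × 1.9 × 10^8 × 1.829 = 1.181 × 10^8 m³
ΔV₂ = 0.26 × 1.3 × 10^8 × 1.829 = 6.181 × 10^7 m³
ΔV = ΔV₁ + ΔV₂ = 1.8 × 10^8 m³

ΔV ≈ 1.8 × 10^8 m³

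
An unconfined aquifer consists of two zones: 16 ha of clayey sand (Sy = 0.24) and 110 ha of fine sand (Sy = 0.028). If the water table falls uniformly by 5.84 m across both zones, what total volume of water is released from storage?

ΔV ≈ 4.04 × 10^5 m³

A₁ = 16 ha = 1.6 × 10^5 m²; A₂ = 110 ha = 1.1 × 10^6 m²
ΔV₁ = 0.24 × 1.6 × 10^5 × 5.84 = 2.243 × 10^5 m³
ΔV₂ = 0.028 × 1.1 × 10^6 × 5.84 = 1.799 × 10^5 m³
ΔV = ΔV₁ + ΔV₂ = 4.041 × 10^5 m³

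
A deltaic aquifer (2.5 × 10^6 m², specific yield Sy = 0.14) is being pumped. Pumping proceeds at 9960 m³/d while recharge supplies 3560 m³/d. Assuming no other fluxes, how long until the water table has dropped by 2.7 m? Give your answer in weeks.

ΔV = Sy × A × Δh = 0.14 × 2.5 × 10^6 × 2.7 = 9.45 × 10^5 m³
Net withdrawal = 9960 − 3560 = 6400 m³/d
t = ΔV / Q = 9.45 × 10^5 m³ / 6400 m³/d = 147.7 d
t = 147.7 d ≈ 21.09 weeks

t ≈ 21.1 weeks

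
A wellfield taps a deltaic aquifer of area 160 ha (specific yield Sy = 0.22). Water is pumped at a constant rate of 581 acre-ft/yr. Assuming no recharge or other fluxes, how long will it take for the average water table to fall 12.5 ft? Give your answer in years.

A = 160 ha = 1.6 × 10^6 m²
Δh = 12.5 ft = 3.81 m
ΔV = Sy × A × Δh = 0.22 × 1.6 × 10^6 × 3.81 = 1.341 × 10^6 m³
Q = 581 acre-ft/yr = 1963 m³/d
t = ΔV / Q = 1.341 × 10^6 m³ / 1963 m³/d = 683 d
t = 683 d ≈ 1.871 years

t ≈ 1.87 years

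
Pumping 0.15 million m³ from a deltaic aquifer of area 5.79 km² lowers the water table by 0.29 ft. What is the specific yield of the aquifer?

Sy ≈ 0.29

A = 5.79 km² = 5.79 × 10^6 m²
Δh = 0.29 ft = 0.08839 m
ΔV = 0.15 million m³ = 1.5 × 10^5 m³
Sy = ΔV / (A × Δh) = 1.5 × 10^5 m³ / (5.79 × 10^6 m² × 0.08839 m) = 0.2931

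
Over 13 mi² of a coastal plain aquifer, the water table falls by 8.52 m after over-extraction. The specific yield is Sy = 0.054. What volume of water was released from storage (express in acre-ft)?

A = 13 mi² = 3.367 × 10^7 m²
ΔV = Sy × A × Δh = 0.054 × 3.367 × 10^7 m² × 8.52 m = 1.549 × 10^7 m³
ΔV = 1.549 × 10^7 m³ = 12560 acre-ft

ΔV ≈ 12600 acre-ft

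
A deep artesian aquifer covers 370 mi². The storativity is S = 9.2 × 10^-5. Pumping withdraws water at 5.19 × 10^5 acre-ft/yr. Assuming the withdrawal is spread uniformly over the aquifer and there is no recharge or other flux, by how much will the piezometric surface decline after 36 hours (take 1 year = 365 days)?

A = 370 mi² = 9.583 × 10^8 m²
Q = 5.19 × 10^5 acre-ft/yr = 1.754 × 10^6 m³/d
t = 36 hours = 1.5 d
ΔV = Q × t = 1.754 × 10^6 m³/d × 1.5 d = 2.631 × 10^6 m³
Δh = ΔV / (S × A) = 2.631 × 10^6 / (9.2 × 10^-5 × 9.583 × 10^8) = 29.84 m

Δh ≈ 29.8 m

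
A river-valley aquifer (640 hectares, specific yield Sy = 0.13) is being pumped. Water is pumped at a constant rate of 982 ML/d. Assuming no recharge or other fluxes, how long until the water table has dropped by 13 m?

t ≈ 11 days

A = 640 hectares = 6.4 × 10^6 m²
ΔV = Sy × A × Δh = 0.13 × 6.4 × 10^6 × 13 = 1.082 × 10^7 m³
Q = 982 ML/d = 9.82 × 10^5 m³/d
t = ΔV / Q = 1.082 × 10^7 m³ / 9.82 × 10^5 m³/d = 11.01 d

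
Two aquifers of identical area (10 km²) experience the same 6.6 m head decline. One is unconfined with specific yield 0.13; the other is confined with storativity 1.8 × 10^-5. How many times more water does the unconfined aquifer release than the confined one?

ΔV_u / ΔV_c ≈ 7220

A = 10 km² = 1 × 10^7 m²
Unconfined: ΔV_u = Sy × A × Δh = 0.13 × 1 × 10^7 × 6.6 = 8.58 × 10^6 m³
Confined: ΔV_c = S × A × Δh = 1.8 × 10^-5 × 1 × 10^7 × 6.6 = 1188 m³
Ratio = ΔV_u / ΔV_c = Sy / S = 0.13 / 1.8 × 10^-5 = 7222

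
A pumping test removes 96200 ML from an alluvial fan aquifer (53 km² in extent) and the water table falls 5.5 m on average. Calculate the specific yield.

Sy ≈ 0.33

A = 53 km² = 5.3 × 10^7 m²
ΔV = 96200 ML = 9.62 × 10^7 m³
Sy = ΔV / (A × Δh) = 9.62 × 10^7 m³ / (5.3 × 10^7 m² × 5.5 m) = 0.33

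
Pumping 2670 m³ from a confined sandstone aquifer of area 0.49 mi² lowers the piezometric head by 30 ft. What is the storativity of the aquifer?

A = 0.49 mi² = 1.269 × 10^6 m²
Δh = 30 ft = 9.144 m
S = ΔV / (A × Δh) = 2670 m³ / (1.269 × 10^6 m² × 9.144 m) = 2.301 × 10^-4

S ≈ 2.3 × 10^-4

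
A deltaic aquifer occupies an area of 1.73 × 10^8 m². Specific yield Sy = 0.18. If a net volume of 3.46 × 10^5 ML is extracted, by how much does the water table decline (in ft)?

Δh ≈ 36.5 ft

ΔV = 3.46 × 10^5 ML = 3.46 × 10^8 m³
Δh = ΔV / (Sy × A) = 3.46 × 10^8 m³ / (0.18 × 1.73 × 10^8 m²) = 11.11 m
Δh = 11.11 m = 36.45 ft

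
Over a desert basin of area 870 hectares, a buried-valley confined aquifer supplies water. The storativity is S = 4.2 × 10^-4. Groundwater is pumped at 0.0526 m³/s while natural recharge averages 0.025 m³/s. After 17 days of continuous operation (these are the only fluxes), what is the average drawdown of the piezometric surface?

Δh ≈ 11.1 m

A = 870 hectares = 8.7 × 10^6 m²
Net abstraction = 0.0526 − 0.025 = 0.0276 m³/s
Q_net = 0.0276 m³/s = 2385 m³/d
ΔV = Q × t = 2385 m³/d × 17 d = 40540 m³
Δh = ΔV / (S × A) = 40540 / (4.2 × 10^-4 × 8.7 × 10^6) = 11.09 m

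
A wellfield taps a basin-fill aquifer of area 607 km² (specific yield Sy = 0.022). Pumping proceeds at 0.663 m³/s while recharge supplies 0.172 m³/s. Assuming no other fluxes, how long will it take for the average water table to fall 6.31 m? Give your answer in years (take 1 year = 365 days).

t ≈ 5.44 years

A = 607 km² = 6.07 × 10^8 m²
ΔV = Sy × A × Δh = 0.022 × 6.07 × 10^8 × 6.31 = 8.426 × 10^7 m³
Net withdrawal = 0.663 − 0.172 = 0.491 m³/s = 42420 m³/d
t = ΔV / Q = 8.426 × 10^7 m³ / 42420 m³/d = 1986 d
t = 1986 d ≈ 5.442 years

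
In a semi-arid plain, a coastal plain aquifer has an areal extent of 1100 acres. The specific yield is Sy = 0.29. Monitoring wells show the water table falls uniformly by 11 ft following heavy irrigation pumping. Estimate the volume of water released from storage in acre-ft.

A = 1100 acres = 4.452 × 10^6 m²
Δh = 11 ft = 3.353 m
ΔV = Sy × A × Δh = 0.29 × 4.452 × 10^6 m² × 3.353 m = 4.328 × 10^6 m³
ΔV = 4.328 × 10^6 m³ = 3509 acre-ft

ΔV ≈ 3510 acre-ft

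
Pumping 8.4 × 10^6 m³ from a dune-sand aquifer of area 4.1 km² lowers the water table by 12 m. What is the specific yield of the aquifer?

Sy ≈ 0.17

A = 4.1 km² = 4.1 × 10^6 m²
Sy = ΔV / (A × Δh) = 8.4 × 10^6 m³ / (4.1 × 10^6 m² × 12 m) = 0.1707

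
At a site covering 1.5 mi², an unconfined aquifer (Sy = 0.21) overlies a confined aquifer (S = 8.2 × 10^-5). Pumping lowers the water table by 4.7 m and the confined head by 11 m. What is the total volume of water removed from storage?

ΔV ≈ 3.84 × 10^6 m³

A = 1.5 mi² = 3.885 × 10^6 m²
Unconfined: ΔV_u = Sy × A × Δh_u = 0.21 × 3.885 × 10^6 × 4.7 = 3.834 × 10^6 m³
Confined: ΔV_c = S × A × Δh_c = 8.2 × 10^-5 × 3.885 × 10^6 × 11 = 3504 m³
Total ΔV = 3.834 × 10^6 + 3504 = 3.838 × 10^6 m³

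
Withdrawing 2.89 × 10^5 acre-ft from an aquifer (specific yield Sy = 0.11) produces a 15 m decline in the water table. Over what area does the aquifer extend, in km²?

A ≈ 216 km²

ΔV = 2.89 × 10^5 acre-ft = 3.565 × 10^8 m³
A = ΔV / (Sy × Δh) = 3.565 × 10^8 / (0.11 × 15) = 2.16 × 10^8 m²
A = 2.16 × 10^8 m² = 216 km²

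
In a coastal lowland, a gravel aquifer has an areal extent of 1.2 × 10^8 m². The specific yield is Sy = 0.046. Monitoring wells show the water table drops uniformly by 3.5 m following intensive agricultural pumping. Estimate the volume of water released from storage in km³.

ΔV = Sy × A × Δh = 0.046 × 1.2 × 10^8 m² × 3.5 m = 1.932 × 10^7 m³
ΔV = 1.932 × 10^7 m³ = 0.01932 km³

ΔV ≈ 0.0193 km³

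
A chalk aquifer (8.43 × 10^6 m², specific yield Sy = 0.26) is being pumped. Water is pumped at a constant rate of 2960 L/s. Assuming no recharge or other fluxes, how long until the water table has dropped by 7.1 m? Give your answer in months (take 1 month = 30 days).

ΔV = Sy × A × Δh = 0.26 × 8.43 × 10^6 × 7.1 = 1.556 × 10^7 m³
Q = 2960 L/s = 2.557 × 10^5 m³/d
t = ΔV / Q = 1.556 × 10^7 m³ / 2.557 × 10^5 m³/d = 60.85 d
t = 60.85 d ≈ 2.028 months

t ≈ 2.03 months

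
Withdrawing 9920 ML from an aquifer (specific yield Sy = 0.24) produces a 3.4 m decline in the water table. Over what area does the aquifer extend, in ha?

ΔV = 9920 ML = 9.92 × 10^6 m³
A = ΔV / (Sy × Δh) = 9.92 × 10^6 / (0.24 × 3.4) = 1.216 × 10^7 m²
A = 1.216 × 10^7 m² = 1216 ha

A ≈ 1220 ha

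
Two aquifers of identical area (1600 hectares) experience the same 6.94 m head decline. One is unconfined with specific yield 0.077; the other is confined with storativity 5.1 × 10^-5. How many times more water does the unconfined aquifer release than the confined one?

A = 1600 hectares = 1.6 × 10^7 m²
Unconfined: ΔV_u = Sy × A × Δh = 0.077 × 1.6 × 10^7 × 6.94 = 8.55 × 10^6 m³
Confined: ΔV_c = S × A × Δh = 5.1 × 10^-5 × 1.6 × 10^7 × 6.94 = 5663 m³
Ratio = ΔV_u / ΔV_c = Sy / S = 0.077 / 5.1 × 10^-5 = 1510

ΔV_u / ΔV_c ≈ 1510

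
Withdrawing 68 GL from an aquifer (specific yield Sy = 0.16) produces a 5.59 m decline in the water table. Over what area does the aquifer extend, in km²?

ΔV = 68 GL = 6.8 × 10^7 m³
A = ΔV / (Sy × Δh) = 6.8 × 10^7 / (0.16 × 5.59) = 7.603 × 10^7 m²
A = 7.603 × 10^7 m² = 76.03 km²

A ≈ 76 km²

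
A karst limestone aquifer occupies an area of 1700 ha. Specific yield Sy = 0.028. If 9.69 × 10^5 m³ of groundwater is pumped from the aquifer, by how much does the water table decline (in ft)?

A = 1700 ha = 1.7 × 10^7 m²
Δh = ΔV / (Sy × A) = 9.69 × 10^5 m³ / (0.028 × 1.7 × 10^7 m²) = 2.036 m
Δh = 2.036 m = 6.679 ft

Δh ≈ 6.68 ft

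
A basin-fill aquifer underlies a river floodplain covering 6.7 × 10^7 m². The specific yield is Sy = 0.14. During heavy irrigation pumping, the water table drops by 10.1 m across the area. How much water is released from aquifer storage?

ΔV ≈ 9.47 × 10^7 m³

ΔV = Sy × A × Δh = 0.14 × 6.7 × 10^7 m² × 10.1 m = 9.474 × 10^7 m³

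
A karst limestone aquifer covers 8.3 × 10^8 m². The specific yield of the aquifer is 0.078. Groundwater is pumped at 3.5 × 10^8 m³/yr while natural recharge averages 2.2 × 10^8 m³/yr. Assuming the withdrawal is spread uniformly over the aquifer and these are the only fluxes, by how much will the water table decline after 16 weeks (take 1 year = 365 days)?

Net abstraction = 3.5 × 10^8 − 2.2 × 10^8 = 1.3 × 10^8 m³/yr
Q_net = 1.3 × 10^8 m³/yr = 3.562 × 10^5 m³/d
t = 16 weeks = 112 d
ΔV = Q × t = 3.562 × 10^5 m³/d × 112 d = 3.989 × 10^7 m³
Δh = ΔV / (Sy × A) = 3.989 × 10^7 / (0.078 × 8.3 × 10^8) = 0.6162 m

Δh ≈ 0.616 m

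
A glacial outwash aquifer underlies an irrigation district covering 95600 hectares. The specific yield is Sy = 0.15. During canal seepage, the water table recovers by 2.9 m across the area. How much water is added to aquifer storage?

ΔV ≈ 4.16 × 10^8 m³

A = 95600 hectares = 9.56 × 10^8 m²
ΔV = Sy × A × Δh = 0.15 × 9.56 × 10^8 m² × 2.9 m = 4.159 × 10^8 m³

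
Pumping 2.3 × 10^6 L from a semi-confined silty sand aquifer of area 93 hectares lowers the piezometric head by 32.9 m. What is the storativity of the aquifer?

S ≈ 7.5 × 10^-5

A = 93 hectares = 9.3 × 10^5 m²
ΔV = 2.3 × 10^6 L = 2300 m³
S = ΔV / (A × Δh) = 2300 m³ / (9.3 × 10^5 m² × 32.9 m) = 7.517 × 10^-5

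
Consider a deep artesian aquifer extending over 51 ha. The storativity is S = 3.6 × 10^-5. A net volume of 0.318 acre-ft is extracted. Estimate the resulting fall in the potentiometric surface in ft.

Δh ≈ 70.1 ft

A = 51 ha = 5.1 × 10^5 m²
ΔV = 0.318 acre-ft = 392.2 m³
Δh = ΔV / (S × A) = 392.2 m³ / (3.6 × 10^-5 × 5.1 × 10^5 m²) = 21.36 m
Δh = 21.36 m = 70.09 ft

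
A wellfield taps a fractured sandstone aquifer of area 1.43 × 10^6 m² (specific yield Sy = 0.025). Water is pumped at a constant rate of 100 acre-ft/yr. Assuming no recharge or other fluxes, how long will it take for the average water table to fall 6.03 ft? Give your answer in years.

Δh = 6.03 ft = 1.838 m
ΔV = Sy × A × Δh = 0.025 × 1.43 × 10^6 × 1.838 = 65710 m³
Q = 100 acre-ft/yr = 337.9 m³/d
t = ΔV / Q = 65710 m³ / 337.9 m³/d = 194.4 d
t = 194.4 d ≈ 0.5327 years

t ≈ 0.533 years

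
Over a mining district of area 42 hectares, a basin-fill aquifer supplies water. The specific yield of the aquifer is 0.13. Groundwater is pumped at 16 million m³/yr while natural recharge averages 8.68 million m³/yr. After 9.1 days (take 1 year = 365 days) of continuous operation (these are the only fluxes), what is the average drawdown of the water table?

Δh ≈ 3.34 m

A = 42 hectares = 4.2 × 10^5 m²
Net abstraction = 16 − 8.68 = 7.32 million m³/yr
Q_net = 7.32 million m³/yr = 20050 m³/d
ΔV = Q × t = 20050 m³/d × 9.1 d = 1.825 × 10^5 m³
Δh = ΔV / (Sy × A) = 1.825 × 10^5 / (0.13 × 4.2 × 10^5) = 3.342 m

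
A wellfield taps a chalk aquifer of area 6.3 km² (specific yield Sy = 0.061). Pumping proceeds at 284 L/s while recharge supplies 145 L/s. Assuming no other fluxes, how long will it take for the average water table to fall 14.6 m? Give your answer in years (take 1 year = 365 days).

t ≈ 1.28 years

A = 6.3 km² = 6.3 × 10^6 m²
ΔV = Sy × A × Δh = 0.061 × 6.3 × 10^6 × 14.6 = 5.611 × 10^6 m³
Net withdrawal = 284 − 145 = 139 L/s = 12010 m³/d
t = ΔV / Q = 5.611 × 10^6 m³ / 12010 m³/d = 467.2 d
t = 467.2 d ≈ 1.28 years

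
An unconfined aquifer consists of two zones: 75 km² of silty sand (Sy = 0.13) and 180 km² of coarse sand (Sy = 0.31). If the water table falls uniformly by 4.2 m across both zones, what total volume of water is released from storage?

ΔV ≈ 2.75 × 10^8 m³

A₁ = 75 km² = 7.5 × 10^7 m²; A₂ = 180 km² = 1.8 × 10^8 m²
ΔV₁ = 0.13 × 7.5 × 10^7 × 4.2 = 4.095 × 10^7 m³
ΔV₂ = 0.31 × 1.8 × 10^8 × 4.2 = 2.344 × 10^8 m³
ΔV = ΔV₁ + ΔV₂ = 2.753 × 10^8 m³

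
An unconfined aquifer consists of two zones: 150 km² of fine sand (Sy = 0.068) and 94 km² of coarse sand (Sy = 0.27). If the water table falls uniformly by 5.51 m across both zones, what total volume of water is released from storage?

ΔV ≈ 1.96 × 10^8 m³

A₁ = 150 km² = 1.5 × 10^8 m²; A₂ = 94 km² = 9.4 × 10^7 m²
ΔV₁ = 0.068 × 1.5 × 10^8 × 5.51 = 5.62 × 10^7 m³
ΔV₂ = 0.27 × 9.4 × 10^7 × 5.51 = 1.398 × 10^8 m³
ΔV = ΔV₁ + ΔV₂ = 1.96 × 10^8 m³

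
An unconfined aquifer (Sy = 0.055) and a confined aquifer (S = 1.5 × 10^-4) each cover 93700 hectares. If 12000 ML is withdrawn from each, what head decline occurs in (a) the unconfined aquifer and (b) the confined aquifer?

A = 93700 hectares = 9.37 × 10^8 m²
ΔV = 12000 ML = 1.2 × 10^7 m³
Unconfined: Δh_u = ΔV/(Sy·A) = 1.2 × 10^7/(0.055 × 9.37 × 10^8) = 0.2329 m
Confined: Δh_c = ΔV/(S·A) = 1.2 × 10^7/(1.5 × 10^-4 × 9.37 × 10^8) = 85.38 m

Δh_u ≈ 0.233 m; Δh_c ≈ 85.4 m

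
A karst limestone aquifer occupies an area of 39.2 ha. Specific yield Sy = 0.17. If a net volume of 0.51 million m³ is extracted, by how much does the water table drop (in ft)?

A = 39.2 ha = 3.92 × 10^5 m²
ΔV = 0.51 million m³ = 5.1 × 10^5 m³
Δh = ΔV / (Sy × A) = 5.1 × 10^5 m³ / (0.17 × 3.92 × 10^5 m²) = 7.653 m
Δh = 7.653 m = 25.11 ft

Δh ≈ 25.1 ft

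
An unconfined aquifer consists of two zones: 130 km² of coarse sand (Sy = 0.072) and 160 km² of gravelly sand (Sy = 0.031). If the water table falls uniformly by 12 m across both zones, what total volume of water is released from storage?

ΔV ≈ 1.72 × 10^8 m³

A₁ = 130 km² = 1.3 × 10^8 m²; A₂ = 160 km² = 1.6 × 10^8 m²
ΔV₁ = 0.072 × 1.3 × 10^8 × 12 = 1.123 × 10^8 m³
ΔV₂ = 0.031 × 1.6 × 10^8 × 12 = 5.952 × 10^7 m³
ΔV = ΔV₁ + ΔV₂ = 1.718 × 10^8 m³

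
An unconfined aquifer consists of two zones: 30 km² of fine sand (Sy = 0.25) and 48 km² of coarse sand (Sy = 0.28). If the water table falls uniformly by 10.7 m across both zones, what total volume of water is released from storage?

ΔV ≈ 2.24 × 10^8 m³

A₁ = 30 km² = 3 × 10^7 m²; A₂ = 48 km² = 4.8 × 10^7 m²
ΔV₁ = 0.25 × 3 × 10^7 × 10.7 = 8.025 × 10^7 m³
ΔV₂ = 0.28 × 4.8 × 10^7 × 10.7 = 1.438 × 10^8 m³
ΔV = ΔV₁ + ΔV₂ = 2.241 × 10^8 m³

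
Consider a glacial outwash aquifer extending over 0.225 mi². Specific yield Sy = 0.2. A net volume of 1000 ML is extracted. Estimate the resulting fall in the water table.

Δh ≈ 8.58 m

A = 0.225 mi² = 5.827 × 10^5 m²
ΔV = 1000 ML = 1 × 10^6 m³
Δh = ΔV / (Sy × A) = 1 × 10^6 m³ / (0.2 × 5.827 × 10^5 m²) = 8.58 m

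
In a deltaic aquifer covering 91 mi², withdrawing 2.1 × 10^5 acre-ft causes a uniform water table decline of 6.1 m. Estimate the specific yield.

A = 91 mi² = 2.357 × 10^8 m²
ΔV = 2.1 × 10^5 acre-ft = 2.59 × 10^8 m³
Sy = ΔV / (A × Δh) = 2.59 × 10^8 m³ / (2.357 × 10^8 m² × 6.1 m) = 0.1802

Sy ≈ 0.18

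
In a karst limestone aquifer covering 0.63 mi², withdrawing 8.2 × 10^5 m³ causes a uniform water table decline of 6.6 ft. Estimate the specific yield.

Sy ≈ 0.25

A = 0.63 mi² = 1.632 × 10^6 m²
Δh = 6.6 ft = 2.012 m
Sy = ΔV / (A × Δh) = 8.2 × 10^5 m³ / (1.632 × 10^6 m² × 2.012 m) = 0.2498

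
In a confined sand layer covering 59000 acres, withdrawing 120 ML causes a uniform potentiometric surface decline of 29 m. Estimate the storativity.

A = 59000 acres = 2.388 × 10^8 m²
ΔV = 120 ML = 1.2 × 10^5 m³
S = ΔV / (A × Δh) = 1.2 × 10^5 m³ / (2.388 × 10^8 m² × 29 m) = 1.733 × 10^-5

S ≈ 1.7 × 10^-5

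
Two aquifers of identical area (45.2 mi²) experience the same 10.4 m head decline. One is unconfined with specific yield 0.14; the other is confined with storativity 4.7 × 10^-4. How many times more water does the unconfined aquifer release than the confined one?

A = 45.2 mi² = 1.171 × 10^8 m²
Unconfined: ΔV_u = Sy × A × Δh = 0.14 × 1.171 × 10^8 × 10.4 = 1.705 × 10^8 m³
Confined: ΔV_c = S × A × Δh = 4.7 × 10^-4 × 1.171 × 10^8 × 10.4 = 5.722 × 10^5 m³
Ratio = ΔV_u / ΔV_c = Sy / S = 0.14 / 4.7 × 10^-4 = 297.9

ΔV_u / ΔV_c ≈ 298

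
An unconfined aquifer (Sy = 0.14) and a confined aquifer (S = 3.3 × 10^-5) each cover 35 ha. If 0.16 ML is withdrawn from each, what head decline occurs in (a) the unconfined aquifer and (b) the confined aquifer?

Δh_u ≈ 0.00327 m; Δh_c ≈ 13.9 m

A = 35 ha = 3.5 × 10^5 m²
ΔV = 0.16 ML = 160 m³
Unconfined: Δh_u = ΔV/(Sy·A) = 160/(0.14 × 3.5 × 10^5) = 0.003265 m
Confined: Δh_c = ΔV/(S·A) = 160/(3.3 × 10^-5 × 3.5 × 10^5) = 13.85 m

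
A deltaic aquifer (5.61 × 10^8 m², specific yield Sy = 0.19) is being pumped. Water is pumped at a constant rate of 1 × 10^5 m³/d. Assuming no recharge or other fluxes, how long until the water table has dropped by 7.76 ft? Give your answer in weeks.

t ≈ 360 weeks

Δh = 7.76 ft = 2.365 m
ΔV = Sy × A × Δh = 0.19 × 5.61 × 10^8 × 2.365 = 2.521 × 10^8 m³
t = ΔV / Q = 2.521 × 10^8 m³ / 1 × 10^5 m³/d = 2521 d
t = 2521 d ≈ 360.2 weeks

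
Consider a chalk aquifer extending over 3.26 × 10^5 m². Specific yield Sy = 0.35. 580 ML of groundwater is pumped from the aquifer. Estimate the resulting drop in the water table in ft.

ΔV = 580 ML = 5.8 × 10^5 m³
Δh = ΔV / (Sy × A) = 5.8 × 10^5 m³ / (0.35 × 3.26 × 10^5 m²) = 5.083 m
Δh = 5.083 m = 16.68 ft

Δh ≈ 16.7 ft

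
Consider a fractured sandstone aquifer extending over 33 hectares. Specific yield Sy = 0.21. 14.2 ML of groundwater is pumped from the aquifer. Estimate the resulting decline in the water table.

A = 33 hectares = 3.3 × 10^5 m²
ΔV = 14.2 ML = 14200 m³
Δh = ΔV / (Sy × A) = 14200 m³ / (0.21 × 3.3 × 10^5 m²) = 0.2049 m

Δh ≈ 0.205 m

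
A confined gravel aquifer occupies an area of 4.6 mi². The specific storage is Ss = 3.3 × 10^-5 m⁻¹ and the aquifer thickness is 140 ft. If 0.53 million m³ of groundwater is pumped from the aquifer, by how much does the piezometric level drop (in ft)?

b = 140 ft = 42.67 m
S = Ss × b = 3.3 × 10^-5 m⁻¹ × 42.67 m = 1.408 × 10^-3
A = 4.6 mi² = 1.191 × 10^7 m²
ΔV = 0.53 million m³ = 5.3 × 10^5 m³
Δh = ΔV / (S × A) = 5.3 × 10^5 m³ / (0.001408 × 1.191 × 10^7 m²) = 31.59 m
Δh = 31.59 m = 103.6 ft

Δh ≈ 104 ft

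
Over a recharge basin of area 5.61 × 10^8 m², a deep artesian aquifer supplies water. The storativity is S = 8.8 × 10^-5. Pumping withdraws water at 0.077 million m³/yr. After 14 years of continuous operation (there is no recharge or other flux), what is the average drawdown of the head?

Q = 0.077 million m³/yr = 211 m³/d
t = 14 years = 5110 d
ΔV = Q × t = 211 m³/d × 5110 d = 1.078 × 10^6 m³
Δh = ΔV / (S × A) = 1.078 × 10^6 / (8.8 × 10^-5 × 5.61 × 10^8) = 21.84 m

Δh ≈ 21.8 m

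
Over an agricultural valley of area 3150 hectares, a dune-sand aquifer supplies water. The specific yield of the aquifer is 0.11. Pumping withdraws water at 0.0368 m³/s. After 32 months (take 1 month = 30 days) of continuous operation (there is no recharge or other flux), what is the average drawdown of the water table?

Δh ≈ 0.881 m

A = 3150 hectares = 3.15 × 10^7 m²
Q = 0.0368 m³/s = 3180 m³/d
t = 32 months = 960 d
ΔV = Q × t = 3180 m³/d × 960 d = 3.052 × 10^6 m³
Δh = ΔV / (Sy × A) = 3.052 × 10^6 / (0.11 × 3.15 × 10^7) = 0.8809 m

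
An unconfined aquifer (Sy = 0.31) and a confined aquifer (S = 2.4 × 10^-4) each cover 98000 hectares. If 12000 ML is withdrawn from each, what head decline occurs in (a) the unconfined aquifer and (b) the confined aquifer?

A = 98000 hectares = 9.8 × 10^8 m²
ΔV = 12000 ML = 1.2 × 10^7 m³
Unconfined: Δh_u = ΔV/(Sy·A) = 1.2 × 10^7/(0.31 × 9.8 × 10^8) = 0.0395 m
Confined: Δh_c = ΔV/(S·A) = 1.2 × 10^7/(2.4 × 10^-4 × 9.8 × 10^8) = 51.02 m

Δh_u ≈ 0.0395 m; Δh_c ≈ 51 m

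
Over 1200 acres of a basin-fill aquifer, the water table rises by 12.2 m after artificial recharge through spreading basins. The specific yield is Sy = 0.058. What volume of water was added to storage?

A = 1200 acres = 4.856 × 10^6 m²
ΔV = Sy × A × Δh = 0.058 × 4.856 × 10^6 m² × 12.2 m = 3.436 × 10^6 m³

ΔV ≈ 3.44 × 10^6 m³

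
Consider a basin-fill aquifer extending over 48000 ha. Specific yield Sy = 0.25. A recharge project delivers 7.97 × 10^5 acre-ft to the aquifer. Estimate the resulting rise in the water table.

Δh ≈ 8.19 m

A = 48000 ha = 4.8 × 10^8 m²
ΔV = 7.97 × 10^5 acre-ft = 9.831 × 10^8 m³
Δh = ΔV / (Sy × A) = 9.831 × 10^8 m³ / (0.25 × 4.8 × 10^8 m²) = 8.192 m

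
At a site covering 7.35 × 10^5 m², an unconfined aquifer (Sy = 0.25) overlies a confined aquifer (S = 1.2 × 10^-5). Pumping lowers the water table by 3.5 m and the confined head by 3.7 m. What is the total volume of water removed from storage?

ΔV ≈ 6.43 × 10^5 m³

Unconfined: ΔV_u = Sy × A × Δh_u = 0.25 × 7.35 × 10^5 × 3.5 = 6.431 × 10^5 m³
Confined: ΔV_c = S × A × Δh_c = 1.2 × 10^-5 × 7.35 × 10^5 × 3.7 = 32.63 m³
Total ΔV = 6.431 × 10^5 + 32.63 = 6.432 × 10^5 m³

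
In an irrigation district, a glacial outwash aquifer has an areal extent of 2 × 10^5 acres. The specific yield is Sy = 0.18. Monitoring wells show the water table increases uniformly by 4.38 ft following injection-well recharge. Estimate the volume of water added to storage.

A = 2 × 10^5 acres = 8.094 × 10^8 m²
Δh = 4.38 ft = 1.335 m
ΔV = Sy × A × Δh = 0.18 × 8.094 × 10^8 m² × 1.335 m = 1.945 × 10^8 m³

ΔV ≈ 1.94 × 10^8 m³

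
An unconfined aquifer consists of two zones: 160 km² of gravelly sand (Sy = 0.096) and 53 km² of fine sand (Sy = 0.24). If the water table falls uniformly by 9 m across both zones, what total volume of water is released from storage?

ΔV ≈ 2.53 × 10^8 m³

A₁ = 160 km² = 1.6 × 10^8 m²; A₂ = 53 km² = 5.3 × 10^7 m²
ΔV₁ = 0.096 × 1.6 × 10^8 × 9 = 1.382 × 10^8 m³
ΔV₂ = 0.24 × 5.3 × 10^7 × 9 = 1.145 × 10^8 m³
ΔV = ΔV₁ + ΔV₂ = 2.527 × 10^8 m³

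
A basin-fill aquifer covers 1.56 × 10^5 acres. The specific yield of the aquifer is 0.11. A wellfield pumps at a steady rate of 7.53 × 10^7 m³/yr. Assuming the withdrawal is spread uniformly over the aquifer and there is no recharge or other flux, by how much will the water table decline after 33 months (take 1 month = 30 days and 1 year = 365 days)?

A = 1.56 × 10^5 acres = 6.313 × 10^8 m²
Q = 7.53 × 10^7 m³/yr = 2.063 × 10^5 m³/d
t = 33 months = 990 d
ΔV = Q × t = 2.063 × 10^5 m³/d × 990 d = 2.042 × 10^8 m³
Δh = ΔV / (Sy × A) = 2.042 × 10^8 / (0.11 × 6.313 × 10^8) = 2.941 m

Δh ≈ 2.94 m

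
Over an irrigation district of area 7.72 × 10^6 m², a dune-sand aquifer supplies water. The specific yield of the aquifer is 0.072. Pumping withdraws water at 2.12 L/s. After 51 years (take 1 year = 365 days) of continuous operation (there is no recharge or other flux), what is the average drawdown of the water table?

Q = 2.12 L/s = 183.2 m³/d
t = 51 years = 18620 d
ΔV = Q × t = 183.2 m³/d × 18620 d = 3.41 × 10^6 m³
Δh = ΔV / (Sy × A) = 3.41 × 10^6 / (0.072 × 7.72 × 10^6) = 6.134 m

Δh ≈ 6.13 m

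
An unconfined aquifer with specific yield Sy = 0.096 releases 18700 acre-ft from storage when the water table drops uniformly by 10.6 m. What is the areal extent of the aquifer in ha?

A ≈ 2270 ha

ΔV = 18700 acre-ft = 2.307 × 10^7 m³
A = ΔV / (Sy × Δh) = 2.307 × 10^7 / (0.096 × 10.6) = 2.267 × 10^7 m²
A = 2.267 × 10^7 m² = 2267 ha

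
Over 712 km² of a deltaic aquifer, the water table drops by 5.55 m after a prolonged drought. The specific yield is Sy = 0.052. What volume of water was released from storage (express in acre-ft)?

ΔV ≈ 1.67 × 10^5 acre-ft

A = 712 km² = 7.12 × 10^8 m²
ΔV = Sy × A × Δh = 0.052 × 7.12 × 10^8 m² × 5.55 m = 2.055 × 10^8 m³
ΔV = 2.055 × 10^8 m³ = 1.666 × 10^5 acre-ft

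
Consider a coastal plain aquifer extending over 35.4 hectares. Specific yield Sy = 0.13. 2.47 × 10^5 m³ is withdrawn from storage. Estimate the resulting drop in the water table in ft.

Δh ≈ 17.6 ft

A = 35.4 hectares = 3.54 × 10^5 m²
Δh = ΔV / (Sy × A) = 2.47 × 10^5 m³ / (0.13 × 3.54 × 10^5 m²) = 5.367 m
Δh = 5.367 m = 17.61 ft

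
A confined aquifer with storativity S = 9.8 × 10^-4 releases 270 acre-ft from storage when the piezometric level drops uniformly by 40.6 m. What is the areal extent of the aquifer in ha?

A ≈ 837 ha

ΔV = 270 acre-ft = 3.33 × 10^5 m³
A = ΔV / (S × Δh) = 3.33 × 10^5 / (9.8 × 10^-4 × 40.6) = 8.37 × 10^6 m²
A = 8.37 × 10^6 m² = 837 ha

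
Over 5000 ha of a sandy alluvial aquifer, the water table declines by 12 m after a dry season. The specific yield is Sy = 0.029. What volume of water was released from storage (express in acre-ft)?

A = 5000 ha = 5 × 10^7 m²
ΔV = Sy × A × Δh = 0.029 × 5 × 10^7 m² × 12 m = 1.74 × 10^7 m³
ΔV = 1.74 × 10^7 m³ = 14110 acre-ft

ΔV ≈ 14100 acre-ft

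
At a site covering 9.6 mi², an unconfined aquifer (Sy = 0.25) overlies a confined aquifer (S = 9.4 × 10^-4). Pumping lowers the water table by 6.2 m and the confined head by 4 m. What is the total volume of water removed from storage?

A = 9.6 mi² = 2.486 × 10^7 m²
Unconfined: ΔV_u = Sy × A × Δh_u = 0.25 × 2.486 × 10^7 × 6.2 = 3.854 × 10^7 m³
Confined: ΔV_c = S × A × Δh_c = 9.4 × 10^-4 × 2.486 × 10^7 × 4 = 93490 m³
Total ΔV = 3.854 × 10^7 + 93490 = 3.863 × 10^7 m³

ΔV ≈ 3.86 × 10^7 m³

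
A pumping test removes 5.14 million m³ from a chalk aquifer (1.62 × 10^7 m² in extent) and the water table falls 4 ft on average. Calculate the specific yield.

Sy ≈ 0.26

Δh = 4 ft = 1.219 m
ΔV = 5.14 million m³ = 5.14 × 10^6 m³
Sy = ΔV / (A × Δh) = 5.14 × 10^6 m³ / (1.62 × 10^7 m² × 1.219 m) = 0.2602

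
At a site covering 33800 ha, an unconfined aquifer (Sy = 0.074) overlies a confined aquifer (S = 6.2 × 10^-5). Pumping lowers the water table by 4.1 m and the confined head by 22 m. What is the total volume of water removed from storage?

A = 33800 ha = 3.38 × 10^8 m²
Unconfined: ΔV_u = Sy × A × Δh_u = 0.074 × 3.38 × 10^8 × 4.1 = 1.025 × 10^8 m³
Confined: ΔV_c = S × A × Δh_c = 6.2 × 10^-5 × 3.38 × 10^8 × 22 = 4.61 × 10^5 m³
Total ΔV = 1.025 × 10^8 + 4.61 × 10^5 = 1.03 × 10^8 m³

ΔV ≈ 1.03 × 10^8 m³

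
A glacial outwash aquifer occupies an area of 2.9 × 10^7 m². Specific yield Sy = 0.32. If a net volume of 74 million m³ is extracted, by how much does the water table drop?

Δh ≈ 7.97 m

ΔV = 74 million m³ = 7.4 × 10^7 m³
Δh = ΔV / (Sy × A) = 7.4 × 10^7 m³ / (0.32 × 2.9 × 10^7 m²) = 7.974 m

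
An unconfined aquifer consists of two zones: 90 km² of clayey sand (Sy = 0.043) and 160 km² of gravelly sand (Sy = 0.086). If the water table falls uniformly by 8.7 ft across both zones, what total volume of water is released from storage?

ΔV ≈ 4.68 × 10^7 m³

A₁ = 90 km² = 9 × 10^7 m²; A₂ = 160 km² = 1.6 × 10^8 m²
Δh = 8.7 ft = 2.652 m
ΔV₁ = 0.043 × 9 × 10^7 × 2.652 = 1.026 × 10^7 m³
ΔV₂ = 0.086 × 1.6 × 10^8 × 2.652 = 3.649 × 10^7 m³
ΔV = ΔV₁ + ΔV₂ = 4.675 × 10^7 m³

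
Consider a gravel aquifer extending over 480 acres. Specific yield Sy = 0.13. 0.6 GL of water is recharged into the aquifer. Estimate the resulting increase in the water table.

Δh ≈ 2.38 m

A = 480 acres = 1.942 × 10^6 m²
ΔV = 0.6 GL = 6 × 10^5 m³
Δh = ΔV / (Sy × A) = 6 × 10^5 m³ / (0.13 × 1.942 × 10^6 m²) = 2.376 m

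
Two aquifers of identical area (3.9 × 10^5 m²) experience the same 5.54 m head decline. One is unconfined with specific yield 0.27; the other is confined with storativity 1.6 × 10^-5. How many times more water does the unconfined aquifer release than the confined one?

Unconfined: ΔV_u = Sy × A × Δh = 0.27 × 3.9 × 10^5 × 5.54 = 5.834 × 10^5 m³
Confined: ΔV_c = S × A × Δh = 1.6 × 10^-5 × 3.9 × 10^5 × 5.54 = 34.57 m³
Ratio = ΔV_u / ΔV_c = Sy / S = 0.27 / 1.6 × 10^-5 = 16880

ΔV_u / ΔV_c ≈ 16900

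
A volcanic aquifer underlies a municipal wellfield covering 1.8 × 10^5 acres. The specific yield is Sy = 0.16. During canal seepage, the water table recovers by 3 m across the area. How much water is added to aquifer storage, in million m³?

A = 1.8 × 10^5 acres = 7.284 × 10^8 m²
ΔV = Sy × A × Δh = 0.16 × 7.284 × 10^8 m² × 3 m = 3.496 × 10^8 m³
ΔV = 3.496 × 10^8 m³ = 349.6 million m³

ΔV ≈ 350 million m³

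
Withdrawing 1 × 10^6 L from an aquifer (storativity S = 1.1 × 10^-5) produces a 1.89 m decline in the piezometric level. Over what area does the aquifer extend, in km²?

ΔV = 1 × 10^6 L = 1000 m³
A = ΔV / (S × Δh) = 1000 / (1.1 × 10^-5 × 1.89) = 4.81 × 10^7 m²
A = 4.81 × 10^7 m² = 48.1 km²

A ≈ 48.1 km²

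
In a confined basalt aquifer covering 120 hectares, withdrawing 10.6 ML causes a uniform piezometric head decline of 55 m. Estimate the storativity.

S ≈ 1.6 × 10^-4

A = 120 hectares = 1.2 × 10^6 m²
ΔV = 10.6 ML = 10600 m³
S = ΔV / (A × Δh) = 10600 m³ / (1.2 × 10^6 m² × 55 m) = 1.606 × 10^-4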